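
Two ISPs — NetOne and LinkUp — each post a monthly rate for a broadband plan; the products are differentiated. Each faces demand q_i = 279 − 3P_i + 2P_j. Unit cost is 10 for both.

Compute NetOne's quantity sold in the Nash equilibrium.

201.75

NetOne's profit: π = (P_{NetOne} − 10)(279 − 3P_{NetOne} + 2P_{LinkUp}).
∂π/∂P_{NetOne} = 309 − 6P_{NetOne} + 2P_{LinkUp} = 0 ⇒ P_{NetOne} = 51.5 + (1/3)P_{LinkUp}.
By symmetry P_{LinkUp} = P_{NetOne}; substituting into the reaction function, (2/3)P_{NetOne} = 51.5 and P_{NetOne} = 77.25.
q_{NetOne} = 279 − 3·77.25 + 2·77.25 = 201.75.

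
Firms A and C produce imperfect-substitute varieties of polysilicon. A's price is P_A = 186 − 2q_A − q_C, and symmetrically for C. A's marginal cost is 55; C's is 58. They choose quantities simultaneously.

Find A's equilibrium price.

Firm A's profit: π = q_A(186 − 2q_A − q_C) − 55q_A.
∂π/∂q_A = 131 − 4q_A − q_C = 0 ⇒ q_A = 32.75 − 0.25q_C.
Similarly q_C = 32 − 0.25q_A.
Substituting the second reaction function into the first: q_A = 32.75 − 0.25(32 − 0.25q_A), which gives 0.9375q_A = 24.75 ⇒ q_A = 26.4.
Then q_C = 32 − 0.25·26.4 = 25.4.
P_A = 186 − 2·26.4 − 25.4 = 107.8.

107.8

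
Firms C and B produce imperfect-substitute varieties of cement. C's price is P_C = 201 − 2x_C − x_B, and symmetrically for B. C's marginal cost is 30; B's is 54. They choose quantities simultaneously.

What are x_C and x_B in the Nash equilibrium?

35.8, 27.8

Firm C's profit: π = x_C(201 − 2x_C − x_B) − 30x_C.
∂π/∂x_C = 171 − 4x_C − x_B = 0 ⇒ x_C = 42.75 − 0.25x_B.
Similarly x_B = 36.75 − 0.25x_C.
Plugging x_B into C's best response: x_C = 42.75 − 0.25(36.75 − 0.25x_C) ⇒ 0.9375x_C = 33.5625, so x_C = 35.8.
Then x_B = 36.75 − 0.25·35.8 = 27.8.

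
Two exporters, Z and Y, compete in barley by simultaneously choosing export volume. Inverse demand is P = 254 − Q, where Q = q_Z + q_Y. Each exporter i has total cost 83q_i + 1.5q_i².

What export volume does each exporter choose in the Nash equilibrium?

Exporter Z's profit: π = q_Z(254 − (q_Z + q_Y)) − 83q_Z − 1.5q_Z².
∂π/∂q_Z = 171 − 5q_Z − q_Y = 0, so q_Z = 34.2 − 0.2q_Y.
Setting q_Z = q_Y in the reaction function: q_Z = 34.2 − 0.2q_Z, so q_Z = 34.2 / 1.2 = 28.5.

28.5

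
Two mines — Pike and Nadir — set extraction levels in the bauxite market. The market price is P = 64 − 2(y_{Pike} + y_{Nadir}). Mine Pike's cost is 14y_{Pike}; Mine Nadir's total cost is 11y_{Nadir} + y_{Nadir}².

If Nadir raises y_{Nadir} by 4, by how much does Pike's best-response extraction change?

-2

Mine Pike's profit: π = y_{Pike}(64 − 2(y_{Pike} + y_{Nadir})) − 14y_{Pike}.
∂π/∂y_{Pike} = 50 − 4y_{Pike} − 2y_{Nadir} = 0, so y_{Pike} = 12.5 − 0.5y_{Nadir}.
The reaction-function slope is −0.5, so a 4-unit rise in y_{Nadir} moves y_{Pike} by −0.5 × 4 = −2. Pike's best response falls — the actions are strategic substitutes.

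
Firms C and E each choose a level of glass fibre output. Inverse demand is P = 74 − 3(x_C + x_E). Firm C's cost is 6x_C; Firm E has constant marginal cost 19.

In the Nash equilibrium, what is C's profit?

Firm C's profit: π = x_C(74 − 3(x_C + x_E)) − 6x_C.
∂π/∂x_C = 68 − 6x_C − 3x_E = 0, so x_C = 34/3 − 0.5x_E.
By the same steps for E: x_E = 55/6 − 0.5x_C.
Solving the two reaction functions simultaneously: (1 − (−0.5)(−0.5))x_C = 34/3 − 0.5·(55/6), so 0.75x_C = 6.75 and x_C = 9.
Then x_E = 55/6 − 0.5·9 = 14/3.
Price P = 74 − 3·(41/3) = 33.
C's profit: (33 − 6)·9 = 243.

243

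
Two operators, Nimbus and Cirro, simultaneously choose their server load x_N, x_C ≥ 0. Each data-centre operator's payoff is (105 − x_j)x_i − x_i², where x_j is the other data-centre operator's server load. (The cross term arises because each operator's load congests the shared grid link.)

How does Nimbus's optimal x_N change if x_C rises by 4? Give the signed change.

-2

Nimbus's payoff is (105 − x_C)x_N − x_N².
∂π/∂x_N = 105 − x_C − 2x_N = 0, so x_N = 52.5 − 0.5x_C.
The reaction-function slope is −0.5, so a 4-unit rise in x_C moves x_N by −0.5 × 4 = −2. Nimbus's best response falls — the actions are strategic substitutes.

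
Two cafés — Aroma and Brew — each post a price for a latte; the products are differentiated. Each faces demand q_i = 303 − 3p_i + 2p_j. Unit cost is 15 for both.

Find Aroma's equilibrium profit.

15552

Aroma's profit: π = (p_{Aroma} − 15)(303 − 3p_{Aroma} + 2p_{Brew}).
∂π/∂p_{Aroma} = 348 − 6p_{Aroma} + 2p_{Brew} = 0 ⇒ p_{Aroma} = 58 + (1/3)p_{Brew}.
The game is symmetric, so in equilibrium p_{Brew} = p_{Aroma}: the reaction function gives (2/3)p_{Aroma} = 58, hence p_{Aroma} = 87.
q_{Aroma} = 303 − 3·87 + 2·87 = 216.
Profit = (87 − 15)·216 = 15552.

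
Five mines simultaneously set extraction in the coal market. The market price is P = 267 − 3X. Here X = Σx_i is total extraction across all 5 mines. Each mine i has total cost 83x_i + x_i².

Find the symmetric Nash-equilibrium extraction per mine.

9.2

A representative mine's profit is π_i = x_i(267 − 3X) − 83x_i − x_i², with X = x_i + Σ_{j≠i} x_j.
First-order condition: 184 − 8x_i − 3Σ_{j≠i} x_j = 0.
With identical mines, set every x_j = x: then 184 − 8x − 12x = 0, i.e. x = 184/20 = 9.2.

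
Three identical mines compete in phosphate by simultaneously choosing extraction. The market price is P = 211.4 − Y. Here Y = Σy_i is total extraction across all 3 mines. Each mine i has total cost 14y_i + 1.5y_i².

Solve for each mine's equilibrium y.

A representative mine's profit is π_i = y_i(211.4 − Y) − 14y_i − 1.5y_i², with Y = y_i + Σ_{j≠i} y_j.
First-order condition: 197.4 − 5y_i − Σ_{j≠i} y_j = 0.
Imposing symmetry (y_j = y for all j) turns Σ_{j≠i} y_j into 2y, so 197.4 = 7y and y = 28.2.

28.2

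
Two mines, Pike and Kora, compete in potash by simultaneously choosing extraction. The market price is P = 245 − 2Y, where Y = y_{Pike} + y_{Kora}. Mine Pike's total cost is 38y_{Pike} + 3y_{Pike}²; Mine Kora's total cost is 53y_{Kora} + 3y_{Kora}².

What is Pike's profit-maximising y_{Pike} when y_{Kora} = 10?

Mine Pike's profit: π = y_{Pike}(245 − 2(y_{Pike} + y_{Kora})) − 38y_{Pike} − 3y_{Pike}².
∂π/∂y_{Pike} = 207 − 10y_{Pike} − 2y_{Kora} = 0, so y_{Pike} = 20.7 − 0.2y_{Kora}.
At y_{Kora} = 10: y_{Pike} = 20.7 − 0.2·10 = 18.7.

18.7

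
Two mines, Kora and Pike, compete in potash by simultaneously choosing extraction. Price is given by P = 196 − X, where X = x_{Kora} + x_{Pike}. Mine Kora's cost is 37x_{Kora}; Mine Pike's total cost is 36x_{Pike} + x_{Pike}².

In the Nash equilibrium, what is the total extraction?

91

Mine Kora's profit: π = x_{Kora}(196 − (x_{Kora} + x_{Pike})) − 37x_{Kora}.
∂π/∂x_{Kora} = 159 − 2x_{Kora} − x_{Pike} = 0, so x_{Kora} = 79.5 − 0.5x_{Pike}.
For Pike: ∂π/∂x_{Pike} = 160 − 4x_{Pike} − x_{Kora} = 0 ⇒ x_{Pike} = 40 − 0.25x_{Kora}.
Plugging x_{Pike} into Kora's best response: x_{Kora} = 79.5 − 0.5(40 − 0.25x_{Kora}) ⇒ 0.875x_{Kora} = 59.5, so x_{Kora} = 68.
Then x_{Pike} = 40 − 0.25·68 = 23.
Total extraction: 68 + 23 = 91.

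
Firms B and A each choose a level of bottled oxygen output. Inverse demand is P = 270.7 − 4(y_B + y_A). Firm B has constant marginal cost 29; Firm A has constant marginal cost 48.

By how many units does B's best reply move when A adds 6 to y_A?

-3

Firm B's profit: π = y_B(270.7 − 4(y_B + y_A)) − 29y_B.
∂π/∂y_B = 241.7 − 8y_B − 4y_A = 0, so y_B = 30.2125 − 0.5y_A.
The reaction-function slope is −0.5, so a 6-unit rise in y_A moves y_B by −0.5 × 6 = −3. B's best response falls — the actions are strategic substitutes.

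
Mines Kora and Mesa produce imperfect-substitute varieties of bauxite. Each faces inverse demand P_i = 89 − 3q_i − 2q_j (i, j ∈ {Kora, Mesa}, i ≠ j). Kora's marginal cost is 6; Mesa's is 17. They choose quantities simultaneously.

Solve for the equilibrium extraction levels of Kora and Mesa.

11.0625, 8.3125

Mine Kora's profit: π = q_{Kora}(89 − 3q_{Kora} − 2q_{Mesa}) − 6q_{Kora}.
∂π/∂q_{Kora} = 83 − 6q_{Kora} − 2q_{Mesa} = 0 ⇒ q_{Kora} = 83/6 − (1/3)q_{Mesa}.
Similarly q_{Mesa} = 12 − (1/3)q_{Kora}.
Substituting the second reaction function into the first: q_{Kora} = 83/6 − (1/3)(12 − (1/3)q_{Kora}), which gives (8/9)q_{Kora} = 59/6 ⇒ q_{Kora} = 11.0625.
Then q_{Mesa} = 12 − (1/3)·11.0625 = 8.3125.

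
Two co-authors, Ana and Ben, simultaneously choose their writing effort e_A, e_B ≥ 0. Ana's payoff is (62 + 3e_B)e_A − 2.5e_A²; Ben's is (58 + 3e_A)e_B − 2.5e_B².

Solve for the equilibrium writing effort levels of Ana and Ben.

Expanding Ana's payoff: 62e_A + 3e_Be_A − 2.5e_A².
∂π/∂e_A = 62 + 3e_B − 5e_A = 0, so e_A = 12.4 + 0.6e_B.
Likewise for Ben: e_B = 11.6 + 0.6e_A.
Solving the two reaction functions simultaneously: (1 − (0.6)(0.6))e_A = 12.4 + 0.6·11.6, so 0.64e_A = 19.36 and e_A = 30.25.
Then e_B = 11.6 + 0.6·30.25 = 29.75.

30.25, 29.75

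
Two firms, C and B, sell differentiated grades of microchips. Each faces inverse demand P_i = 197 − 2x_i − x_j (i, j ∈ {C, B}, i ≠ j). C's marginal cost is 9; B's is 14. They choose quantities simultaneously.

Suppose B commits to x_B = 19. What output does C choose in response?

Firm C's profit: π = x_C(197 − 2x_C − x_B) − 9x_C.
∂π/∂x_C = 188 − 4x_C − x_B = 0 ⇒ x_C = 47 − 0.25x_B.
At x_B = 19: x_C = 47 − 0.25·19 = 42.25.

42.25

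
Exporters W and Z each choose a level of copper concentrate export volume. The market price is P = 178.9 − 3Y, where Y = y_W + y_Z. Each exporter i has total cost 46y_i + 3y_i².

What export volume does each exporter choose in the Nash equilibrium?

8.86

Exporter W's profit: π = y_W(178.9 − 3(y_W + y_Z)) − 46y_W − 3y_W².
∂π/∂y_W = 132.9 − 12y_W − 3y_Z = 0, so y_W = 11.075 − 0.25y_Z.
By symmetry y_Z = y_W; substituting into the reaction function, 1.25y_W = 11.075 and y_W = 8.86.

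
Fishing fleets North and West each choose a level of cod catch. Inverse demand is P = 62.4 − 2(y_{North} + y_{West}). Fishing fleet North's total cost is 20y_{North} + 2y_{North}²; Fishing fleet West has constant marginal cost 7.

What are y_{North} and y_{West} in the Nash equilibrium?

Fishing fleet North's profit: π = y_{North}(62.4 − 2(y_{North} + y_{West})) − 20y_{North} − 2y_{North}².
∂π/∂y_{North} = 42.4 − 8y_{North} − 2y_{West} = 0, so y_{North} = 5.3 − 0.25y_{West}.
For West: ∂π/∂y_{West} = 55.4 − 4y_{West} − 2y_{North} = 0 ⇒ y_{West} = 13.85 − 0.5y_{North}.
Plugging y_{West} into North's best response: y_{North} = 5.3 − 0.25(13.85 − 0.5y_{North}) ⇒ 0.875y_{North} = 1.8375, so y_{North} = 2.1.
Then y_{West} = 13.85 − 0.5·2.1 = 12.8.

2.1, 12.8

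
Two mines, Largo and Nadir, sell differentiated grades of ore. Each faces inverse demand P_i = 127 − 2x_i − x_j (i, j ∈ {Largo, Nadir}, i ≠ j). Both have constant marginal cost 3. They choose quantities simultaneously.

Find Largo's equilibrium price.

Mine Largo's profit: π = x_{Largo}(127 − 2x_{Largo} − x_{Nadir}) − 3x_{Largo}.
∂π/∂x_{Largo} = 124 − 4x_{Largo} − x_{Nadir} = 0 ⇒ x_{Largo} = 31 − 0.25x_{Nadir}.
The game is symmetric, so in equilibrium x_{Nadir} = x_{Largo}: the reaction function gives 1.25x_{Largo} = 31, hence x_{Largo} = 24.8.
P_{Largo} = 127 − 2·24.8 − 24.8 = 52.6.

52.6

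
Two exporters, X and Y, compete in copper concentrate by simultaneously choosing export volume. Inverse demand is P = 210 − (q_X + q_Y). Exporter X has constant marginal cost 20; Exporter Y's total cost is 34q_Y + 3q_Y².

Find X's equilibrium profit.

8028.16

Exporter X's profit: π = q_X(210 − (q_X + q_Y)) − 20q_X.
∂π/∂q_X = 190 − 2q_X − q_Y = 0, so q_X = 95 − 0.5q_Y.
For Y: ∂π/∂q_Y = 176 − 8q_Y − q_X = 0 ⇒ q_Y = 22 − 0.125q_X.
Solving the two reaction functions simultaneously: (1 − (−0.5)(−0.125))q_X = 95 − 0.5·22, so 0.9375q_X = 84 and q_X = 89.6.
Then q_Y = 22 − 0.125·89.6 = 10.8.
Price P = 210 − 100.4 = 109.6.
X's profit: (109.6 − 20)·89.6 = 8028.16.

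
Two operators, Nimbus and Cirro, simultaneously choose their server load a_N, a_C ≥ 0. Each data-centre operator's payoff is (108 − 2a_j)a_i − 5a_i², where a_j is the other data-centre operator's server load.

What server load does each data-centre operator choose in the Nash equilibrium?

Nimbus's payoff is (108 − 2a_C)a_N − 5a_N².
∂π/∂a_N = 108 − 2a_C − 10a_N = 0, so a_N = 10.8 − 0.2a_C.
The game is symmetric, so in equilibrium a_C = a_N: the reaction function gives 1.2a_N = 10.8, hence a_N = 9.

9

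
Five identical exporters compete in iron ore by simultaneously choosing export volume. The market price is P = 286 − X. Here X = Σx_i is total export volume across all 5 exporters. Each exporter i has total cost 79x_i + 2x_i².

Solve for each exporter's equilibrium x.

A representative exporter's profit is π_i = x_i(286 − X) − 79x_i − 2x_i², with X = x_i + Σ_{j≠i} x_j.
First-order condition: 207 − 6x_i − Σ_{j≠i} x_j = 0.
With identical exporters, set every x_j = x: then 207 − 6x − 4x = 0, i.e. x = 207/10 = 20.7.

20.7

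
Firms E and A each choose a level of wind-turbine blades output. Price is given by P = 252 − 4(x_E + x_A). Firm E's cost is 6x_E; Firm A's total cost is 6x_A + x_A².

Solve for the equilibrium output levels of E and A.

23.0625, 15.375

Firm E's profit: π = x_E(252 − 4(x_E + x_A)) − 6x_E.
∂π/∂x_E = 246 − 8x_E − 4x_A = 0, so x_E = 30.75 − 0.5x_A.
For A: ∂π/∂x_A = 246 − 10x_A − 4x_E = 0 ⇒ x_A = 24.6 − 0.4x_E.
Substituting the second reaction function into the first: x_E = 30.75 − 0.5(24.6 − 0.4x_E), which gives 0.8x_E = 18.45 ⇒ x_E = 23.0625.
Then x_A = 24.6 − 0.4·23.0625 = 15.375.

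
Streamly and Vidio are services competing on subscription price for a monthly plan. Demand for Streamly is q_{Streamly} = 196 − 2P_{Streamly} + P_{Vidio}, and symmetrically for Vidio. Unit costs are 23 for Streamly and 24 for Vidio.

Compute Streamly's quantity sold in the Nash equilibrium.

Streamly's profit: π = (P_{Streamly} − 23)(196 − 2P_{Streamly} + P_{Vidio}).
∂π/∂P_{Streamly} = 242 − 4P_{Streamly} + P_{Vidio} = 0 ⇒ P_{Streamly} = 60.5 + 0.25P_{Vidio}.
Similarly P_{Vidio} = 61 + 0.25P_{Streamly}.
Substituting the second reaction function into the first: P_{Streamly} = 60.5 + 0.25(61 + 0.25P_{Streamly}), which gives 0.9375P_{Streamly} = 75.75 ⇒ P_{Streamly} = 80.8.
Then P_{Vidio} = 61 + 0.25·80.8 = 81.2.
q_{Streamly} = 196 − 2·80.8 + 81.2 = 115.6.

115.6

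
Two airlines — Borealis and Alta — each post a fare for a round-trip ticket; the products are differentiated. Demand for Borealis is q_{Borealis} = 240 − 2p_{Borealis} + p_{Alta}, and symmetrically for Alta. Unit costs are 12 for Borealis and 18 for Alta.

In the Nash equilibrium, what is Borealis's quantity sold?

Borealis's profit: π = (p_{Borealis} − 12)(240 − 2p_{Borealis} + p_{Alta}).
∂π/∂p_{Borealis} = 264 − 4p_{Borealis} + p_{Alta} = 0 ⇒ p_{Borealis} = 66 + 0.25p_{Alta}.
Similarly p_{Alta} = 69 + 0.25p_{Borealis}.
Solving the two reaction functions simultaneously: (1 − (0.25)(0.25))p_{Borealis} = 66 + 0.25·69, so 0.9375p_{Borealis} = 83.25 and p_{Borealis} = 88.8.
Then p_{Alta} = 69 + 0.25·88.8 = 91.2.
q_{Borealis} = 240 − 2·88.8 + 91.2 = 153.6.

153.6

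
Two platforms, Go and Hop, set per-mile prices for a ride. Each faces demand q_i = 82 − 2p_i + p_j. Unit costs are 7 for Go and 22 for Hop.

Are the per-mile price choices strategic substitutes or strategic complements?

Go's profit: π = (p_{Go} − 7)(82 − 2p_{Go} + p_{Hop}).
∂π/∂p_{Go} = 96 − 4p_{Go} + p_{Hop} = 0 ⇒ p_{Go} = 24 + 0.25p_{Hop}.
The best-response slope dp_{Go}/dp_{Hop} = 0.25 > 0: the reaction function is upward-sloping, so the choices are strategic complements.

strategic complements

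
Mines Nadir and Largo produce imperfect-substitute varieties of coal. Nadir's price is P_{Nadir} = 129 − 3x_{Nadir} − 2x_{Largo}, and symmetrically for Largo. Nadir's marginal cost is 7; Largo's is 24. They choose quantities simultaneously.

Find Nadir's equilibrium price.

55.9375

Mine Nadir's profit: π = x_{Nadir}(129 − 3x_{Nadir} − 2x_{Largo}) − 7x_{Nadir}.
∂π/∂x_{Nadir} = 122 − 6x_{Nadir} − 2x_{Largo} = 0 ⇒ x_{Nadir} = 61/3 − (1/3)x_{Largo}.
Similarly x_{Largo} = 17.5 − (1/3)x_{Nadir}.
Substituting the second reaction function into the first: x_{Nadir} = 61/3 − (1/3)(17.5 − (1/3)x_{Nadir}), which gives (8/9)x_{Nadir} = 14.5 ⇒ x_{Nadir} = 16.3125.
Then x_{Largo} = 17.5 − (1/3)·16.3125 = 12.0625.
P_{Nadir} = 129 − 3·16.3125 − 2·12.0625 = 55.9375.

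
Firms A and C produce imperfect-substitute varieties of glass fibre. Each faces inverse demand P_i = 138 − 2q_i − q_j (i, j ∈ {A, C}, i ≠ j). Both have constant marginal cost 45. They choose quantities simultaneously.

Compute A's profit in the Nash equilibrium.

Firm A's profit: π = q_A(138 − 2q_A − q_C) − 45q_A.
∂π/∂q_A = 93 − 4q_A − q_C = 0 ⇒ q_A = 23.25 − 0.25q_C.
Setting q_A = q_C in the reaction function: q_A = 23.25 − 0.25q_A, so q_A = 23.25 / 1.25 = 18.6.
P_A = 138 − 2·18.6 − 18.6 = 82.2.
Profit = (82.2 − 45)·18.6 = 691.92.

691.92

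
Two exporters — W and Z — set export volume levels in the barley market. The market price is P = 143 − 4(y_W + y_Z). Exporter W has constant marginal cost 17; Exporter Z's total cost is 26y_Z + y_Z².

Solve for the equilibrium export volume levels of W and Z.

12.375, 6.75

Exporter W's profit: π = y_W(143 − 4(y_W + y_Z)) − 17y_W.
∂π/∂y_W = 126 − 8y_W − 4y_Z = 0, so y_W = 15.75 − 0.5y_Z.
For Z: ∂π/∂y_Z = 117 − 10y_Z − 4y_W = 0 ⇒ y_Z = 11.7 − 0.4y_W.
Substituting the second reaction function into the first: y_W = 15.75 − 0.5(11.7 − 0.4y_W), which gives 0.8y_W = 9.9 ⇒ y_W = 12.375.
Then y_Z = 11.7 − 0.4·12.375 = 6.75.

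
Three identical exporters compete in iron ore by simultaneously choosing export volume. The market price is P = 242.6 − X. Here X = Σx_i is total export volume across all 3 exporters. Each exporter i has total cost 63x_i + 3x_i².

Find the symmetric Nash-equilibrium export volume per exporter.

17.96

A representative exporter's profit is π_i = x_i(242.6 − X) − 63x_i − 3x_i², with X = x_i + Σ_{j≠i} x_j.
First-order condition: 179.6 − 8x_i − Σ_{j≠i} x_j = 0.
In a symmetric equilibrium every exporter chooses the same x, so Σ_{j≠i} x_j = 2x. The condition becomes 179.6 − 10x = 0, giving x = 179.6/10 = 17.96.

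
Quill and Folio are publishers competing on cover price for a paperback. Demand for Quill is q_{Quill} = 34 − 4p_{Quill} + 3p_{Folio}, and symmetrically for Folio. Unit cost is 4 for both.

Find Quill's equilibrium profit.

144

Quill's profit: π = (p_{Quill} − 4)(34 − 4p_{Quill} + 3p_{Folio}).
∂π/∂p_{Quill} = 50 − 8p_{Quill} + 3p_{Folio} = 0 ⇒ p_{Quill} = 6.25 + 0.375p_{Folio}.
By symmetry p_{Folio} = p_{Quill}; substituting into the reaction function, 0.625p_{Quill} = 6.25 and p_{Quill} = 10.
q_{Quill} = 34 − 4·10 + 3·10 = 24.
Profit = (10 − 4)·24 = 144.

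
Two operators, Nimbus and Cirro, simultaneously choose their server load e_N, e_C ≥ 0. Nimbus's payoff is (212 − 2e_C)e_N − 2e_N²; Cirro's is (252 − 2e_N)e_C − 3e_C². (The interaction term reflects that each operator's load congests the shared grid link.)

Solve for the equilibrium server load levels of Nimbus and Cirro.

Expanding Nimbus's payoff: 212e_N − 2e_Ce_N − 2e_N².
∂π/∂e_N = 212 − 2e_C − 4e_N = 0, so e_N = 53 − 0.5e_C.
Likewise for Cirro: e_C = 42 − (1/3)e_N.
Substituting the second reaction function into the first: e_N = 53 − 0.5(42 − (1/3)e_N), which gives (5/6)e_N = 32 ⇒ e_N = 38.4.
Then e_C = 42 − (1/3)·38.4 = 29.2.

38.4, 29.2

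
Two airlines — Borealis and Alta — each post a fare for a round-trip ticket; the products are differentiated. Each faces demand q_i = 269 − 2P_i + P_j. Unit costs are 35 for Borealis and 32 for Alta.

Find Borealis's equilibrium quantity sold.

Borealis's profit: π = (P_{Borealis} − 35)(269 − 2P_{Borealis} + P_{Alta}).
∂π/∂P_{Borealis} = 339 − 4P_{Borealis} + P_{Alta} = 0 ⇒ P_{Borealis} = 84.75 + 0.25P_{Alta}.
Similarly P_{Alta} = 83.25 + 0.25P_{Borealis}.
Plugging P_{Alta} into Borealis's best response: P_{Borealis} = 84.75 + 0.25(83.25 + 0.25P_{Borealis}) ⇒ 0.9375P_{Borealis} = 105.5625, so P_{Borealis} = 112.6.
Then P_{Alta} = 83.25 + 0.25·112.6 = 111.4.
q_{Borealis} = 269 − 2·112.6 + 111.4 = 155.2.

155.2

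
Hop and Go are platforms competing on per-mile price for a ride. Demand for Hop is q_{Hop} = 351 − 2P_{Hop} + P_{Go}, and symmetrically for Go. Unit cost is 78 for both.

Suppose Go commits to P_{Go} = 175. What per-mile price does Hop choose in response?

Hop's profit: π = (P_{Hop} − 78)(351 − 2P_{Hop} + P_{Go}).
∂π/∂P_{Hop} = 507 − 4P_{Hop} + P_{Go} = 0 ⇒ P_{Hop} = 126.75 + 0.25P_{Go}.
At P_{Go} = 175: P_{Hop} = 126.75 + 0.25·175 = 170.5.

170.5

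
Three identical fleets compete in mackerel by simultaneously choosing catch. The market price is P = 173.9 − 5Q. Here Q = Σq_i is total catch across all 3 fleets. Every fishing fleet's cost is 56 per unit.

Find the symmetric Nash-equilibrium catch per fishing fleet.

A representative fishing fleet's profit is π_i = q_i(173.9 − 5Q) − 56q_i, with Q = q_i + Σ_{j≠i} q_j.
First-order condition: 117.9 − 10q_i − 5Σ_{j≠i} q_j = 0.
With identical fishing fleets, set every q_j = q: then 117.9 − 10q − 10q = 0, i.e. q = 117.9/20 = 5.895.

5.895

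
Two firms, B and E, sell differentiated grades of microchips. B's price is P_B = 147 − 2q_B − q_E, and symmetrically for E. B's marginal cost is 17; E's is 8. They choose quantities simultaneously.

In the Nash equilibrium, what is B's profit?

Firm B's profit: π = q_B(147 − 2q_B − q_E) − 17q_B.
∂π/∂q_B = 130 − 4q_B − q_E = 0 ⇒ q_B = 32.5 − 0.25q_E.
Similarly q_E = 34.75 − 0.25q_B.
Solving the two reaction functions simultaneously: (1 − (−0.25)(−0.25))q_B = 32.5 − 0.25·34.75, so 0.9375q_B = 23.8125 and q_B = 25.4.
Then q_E = 34.75 − 0.25·25.4 = 28.4.
P_B = 147 − 2·25.4 − 28.4 = 67.8.
Profit = (67.8 − 17)·25.4 = 1290.32.

1290.32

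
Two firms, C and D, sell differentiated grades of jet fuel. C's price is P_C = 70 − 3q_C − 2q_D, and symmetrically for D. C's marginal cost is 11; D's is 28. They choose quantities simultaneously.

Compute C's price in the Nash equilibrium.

36.3125

Firm C's profit: π = q_C(70 − 3q_C − 2q_D) − 11q_C.
∂π/∂q_C = 59 − 6q_C − 2q_D = 0 ⇒ q_C = 59/6 − (1/3)q_D.
Similarly q_D = 7 − (1/3)q_C.
Solving the two reaction functions simultaneously: (1 − (−1/3)(−1/3))q_C = 59/6 − (1/3)·7, so (8/9)q_C = 7.5 and q_C = 8.4375.
Then q_D = 7 − (1/3)·8.4375 = 4.1875.
P_C = 70 − 3·8.4375 − 2·4.1875 = 36.3125.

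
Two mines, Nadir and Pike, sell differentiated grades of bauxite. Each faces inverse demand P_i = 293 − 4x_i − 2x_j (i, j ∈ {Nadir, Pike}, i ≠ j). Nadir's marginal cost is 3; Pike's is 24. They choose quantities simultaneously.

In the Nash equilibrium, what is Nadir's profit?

3528.36

Mine Nadir's profit: π = x_{Nadir}(293 − 4x_{Nadir} − 2x_{Pike}) − 3x_{Nadir}.
∂π/∂x_{Nadir} = 290 − 8x_{Nadir} − 2x_{Pike} = 0 ⇒ x_{Nadir} = 36.25 − 0.25x_{Pike}.
Similarly x_{Pike} = 33.625 − 0.25x_{Nadir}.
Plugging x_{Pike} into Nadir's best response: x_{Nadir} = 36.25 − 0.25(33.625 − 0.25x_{Nadir}) ⇒ 0.9375x_{Nadir} = 891/32, so x_{Nadir} = 29.7.
Then x_{Pike} = 33.625 − 0.25·29.7 = 26.2.
P_{Nadir} = 293 − 4·29.7 − 2·26.2 = 121.8.
Profit = (121.8 − 3)·29.7 = 3528.36.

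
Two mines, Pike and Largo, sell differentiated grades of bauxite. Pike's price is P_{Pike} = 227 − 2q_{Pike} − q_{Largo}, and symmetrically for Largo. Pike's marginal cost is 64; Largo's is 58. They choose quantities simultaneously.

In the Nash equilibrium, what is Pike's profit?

Mine Pike's profit: π = q_{Pike}(227 − 2q_{Pike} − q_{Largo}) − 64q_{Pike}.
∂π/∂q_{Pike} = 163 − 4q_{Pike} − q_{Largo} = 0 ⇒ q_{Pike} = 40.75 − 0.25q_{Largo}.
Similarly q_{Largo} = 42.25 − 0.25q_{Pike}.
Plugging q_{Largo} into Pike's best response: q_{Pike} = 40.75 − 0.25(42.25 − 0.25q_{Pike}) ⇒ 0.9375q_{Pike} = 30.1875, so q_{Pike} = 32.2.
Then q_{Largo} = 42.25 − 0.25·32.2 = 34.2.
P_{Pike} = 227 − 2·32.2 − 34.2 = 128.4.
Profit = (128.4 − 64)·32.2 = 2073.68.

2073.68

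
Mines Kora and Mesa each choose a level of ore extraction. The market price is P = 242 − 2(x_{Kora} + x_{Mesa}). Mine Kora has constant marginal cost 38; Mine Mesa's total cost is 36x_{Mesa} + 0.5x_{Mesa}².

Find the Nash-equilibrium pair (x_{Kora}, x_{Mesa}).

38, 26

Mine Kora's profit: π = x_{Kora}(242 − 2(x_{Kora} + x_{Mesa})) − 38x_{Kora}.
∂π/∂x_{Kora} = 204 − 4x_{Kora} − 2x_{Mesa} = 0, so x_{Kora} = 51 − 0.5x_{Mesa}.
For Mesa: ∂π/∂x_{Mesa} = 206 − 5x_{Mesa} − 2x_{Kora} = 0 ⇒ x_{Mesa} = 41.2 − 0.4x_{Kora}.
Plugging x_{Mesa} into Kora's best response: x_{Kora} = 51 − 0.5(41.2 − 0.4x_{Kora}) ⇒ 0.8x_{Kora} = 30.4, so x_{Kora} = 38.
Then x_{Mesa} = 41.2 − 0.4·38 = 26.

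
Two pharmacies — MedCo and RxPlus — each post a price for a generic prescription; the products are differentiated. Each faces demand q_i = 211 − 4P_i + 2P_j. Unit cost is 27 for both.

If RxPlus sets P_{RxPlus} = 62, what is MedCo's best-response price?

55.375

MedCo's profit: π = (P_{MedCo} − 27)(211 − 4P_{MedCo} + 2P_{RxPlus}).
∂π/∂P_{MedCo} = 319 − 8P_{MedCo} + 2P_{RxPlus} = 0 ⇒ P_{MedCo} = 39.875 + 0.25P_{RxPlus}.
At P_{RxPlus} = 62: P_{MedCo} = 39.875 + 0.25·62 = 55.375.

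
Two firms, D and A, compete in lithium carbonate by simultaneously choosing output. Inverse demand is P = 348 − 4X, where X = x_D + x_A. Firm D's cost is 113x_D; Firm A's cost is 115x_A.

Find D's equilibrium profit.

1560.25

Firm D's profit: π = x_D(348 − 4(x_D + x_A)) − 113x_D.
∂π/∂x_D = 235 − 8x_D − 4x_A = 0, so x_D = 29.375 − 0.5x_A.
By the same steps for A: x_A = 29.125 − 0.5x_D.
Plugging x_A into D's best response: x_D = 29.375 − 0.5(29.125 − 0.5x_D) ⇒ 0.75x_D = 14.8125, so x_D = 19.75.
Then x_A = 29.125 − 0.5·19.75 = 19.25.
Price P = 348 − 4·39 = 192.
D's profit: (192 − 113)·19.75 = 1560.25.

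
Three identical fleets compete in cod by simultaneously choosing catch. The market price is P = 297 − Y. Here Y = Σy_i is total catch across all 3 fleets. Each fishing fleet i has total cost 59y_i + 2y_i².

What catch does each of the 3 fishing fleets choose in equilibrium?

29.75

A representative fishing fleet's profit is π_i = y_i(297 − Y) − 59y_i − 2y_i², with Y = y_i + Σ_{j≠i} y_j.
First-order condition: 238 − 6y_i − Σ_{j≠i} y_j = 0.
Imposing symmetry (y_j = y for all j) turns Σ_{j≠i} y_j into 2y, so 238 = 8y and y = 29.75.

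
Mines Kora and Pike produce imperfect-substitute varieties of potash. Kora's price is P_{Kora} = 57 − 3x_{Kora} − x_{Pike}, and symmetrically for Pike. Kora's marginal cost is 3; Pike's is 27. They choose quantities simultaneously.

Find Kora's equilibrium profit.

211.68

Mine Kora's profit: π = x_{Kora}(57 − 3x_{Kora} − x_{Pike}) − 3x_{Kora}.
∂π/∂x_{Kora} = 54 − 6x_{Kora} − x_{Pike} = 0 ⇒ x_{Kora} = 9 − (1/6)x_{Pike}.
Similarly x_{Pike} = 5 − (1/6)x_{Kora}.
Solving the two reaction functions simultaneously: (1 − (−1/6)(−1/6))x_{Kora} = 9 − (1/6)·5, so (35/36)x_{Kora} = 49/6 and x_{Kora} = 8.4.
Then x_{Pike} = 5 − (1/6)·8.4 = 3.6.
P_{Kora} = 57 − 3·8.4 − 3.6 = 28.2.
Profit = (28.2 − 3)·8.4 = 211.68.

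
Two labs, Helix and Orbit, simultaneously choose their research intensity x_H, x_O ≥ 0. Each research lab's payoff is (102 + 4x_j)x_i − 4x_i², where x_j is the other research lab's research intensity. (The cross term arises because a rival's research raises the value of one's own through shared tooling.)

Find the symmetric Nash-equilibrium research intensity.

Helix's payoff is (102 + 4x_O)x_H − 4x_H².
∂π/∂x_H = 102 + 4x_O − 8x_H = 0, so x_H = 12.75 + 0.5x_O.
Setting x_H = x_O in the reaction function: x_H = 12.75 + 0.5x_H, so x_H = 12.75 / 0.5 = 25.5.

25.5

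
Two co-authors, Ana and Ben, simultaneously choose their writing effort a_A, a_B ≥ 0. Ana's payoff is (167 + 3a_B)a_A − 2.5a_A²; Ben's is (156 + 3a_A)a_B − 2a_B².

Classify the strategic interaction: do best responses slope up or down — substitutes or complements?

strategic complements

Expanding Ana's payoff: 167a_A + 3a_Ba_A − 2.5a_A².
∂π/∂a_A = 167 + 3a_B − 5a_A = 0, so a_A = 33.4 + 0.6a_B.
The best-response slope da_A/da_B = 0.6 > 0: the reaction function is upward-sloping, so the choices are strategic complements.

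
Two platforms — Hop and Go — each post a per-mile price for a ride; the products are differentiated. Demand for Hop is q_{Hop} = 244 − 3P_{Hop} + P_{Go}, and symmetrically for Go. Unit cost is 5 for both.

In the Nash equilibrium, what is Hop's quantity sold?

140.4

Hop's profit: π = (P_{Hop} − 5)(244 − 3P_{Hop} + P_{Go}).
∂π/∂P_{Hop} = 259 − 6P_{Hop} + P_{Go} = 0 ⇒ P_{Hop} = 259/6 + (1/6)P_{Go}.
By symmetry P_{Go} = P_{Hop}; substituting into the reaction function, (5/6)P_{Hop} = 259/6 and P_{Hop} = 51.8.
q_{Hop} = 244 − 3·51.8 + 51.8 = 140.4.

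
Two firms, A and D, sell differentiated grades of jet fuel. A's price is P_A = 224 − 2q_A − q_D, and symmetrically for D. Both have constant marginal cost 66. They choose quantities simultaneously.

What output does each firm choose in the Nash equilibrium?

Firm A's profit: π = q_A(224 − 2q_A − q_D) − 66q_A.
∂π/∂q_A = 158 − 4q_A − q_D = 0 ⇒ q_A = 39.5 − 0.25q_D.
The game is symmetric, so in equilibrium q_D = q_A: the reaction function gives 1.25q_A = 39.5, hence q_A = 31.6.

31.6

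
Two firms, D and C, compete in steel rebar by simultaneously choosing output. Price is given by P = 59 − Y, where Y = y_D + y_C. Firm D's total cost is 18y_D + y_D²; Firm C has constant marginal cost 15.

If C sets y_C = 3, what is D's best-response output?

9.5

Firm D's profit: π = y_D(59 − (y_D + y_C)) − 18y_D − y_D².
∂π/∂y_D = 41 − 4y_D − y_C = 0, so y_D = 10.25 − 0.25y_C.
At y_C = 3: y_D = 10.25 − 0.25·3 = 9.5.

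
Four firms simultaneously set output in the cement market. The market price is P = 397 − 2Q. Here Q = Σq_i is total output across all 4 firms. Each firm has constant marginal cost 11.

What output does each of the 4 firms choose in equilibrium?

38.6

A representative firm's profit is π_i = q_i(397 − 2Q) − 11q_i, with Q = q_i + Σ_{j≠i} q_j.
First-order condition: 386 − 4q_i − 2Σ_{j≠i} q_j = 0.
In a symmetric equilibrium every firm chooses the same q, so Σ_{j≠i} q_j = 3q. The condition becomes 386 − 10q = 0, giving q = 386/10 = 38.6.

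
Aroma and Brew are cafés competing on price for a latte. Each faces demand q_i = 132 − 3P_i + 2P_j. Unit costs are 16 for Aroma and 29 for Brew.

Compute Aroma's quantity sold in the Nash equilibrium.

Aroma's profit: π = (P_{Aroma} − 16)(132 − 3P_{Aroma} + 2P_{Brew}).
∂π/∂P_{Aroma} = 180 − 6P_{Aroma} + 2P_{Brew} = 0 ⇒ P_{Aroma} = 30 + (1/3)P_{Brew}.
Similarly P_{Brew} = 36.5 + (1/3)P_{Aroma}.
Solving the two reaction functions simultaneously: (1 − (1/3)(1/3))P_{Aroma} = 30 + (1/3)·36.5, so (8/9)P_{Aroma} = 253/6 and P_{Aroma} = 47.4375.
Then P_{Brew} = 36.5 + (1/3)·47.4375 = 52.3125.
q_{Aroma} = 132 − 3·47.4375 + 2·52.3125 = 94.3125.

94.3125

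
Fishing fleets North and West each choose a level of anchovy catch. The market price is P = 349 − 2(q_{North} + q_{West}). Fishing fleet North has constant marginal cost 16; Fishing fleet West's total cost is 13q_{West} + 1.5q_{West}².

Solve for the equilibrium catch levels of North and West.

69.125, 28.25

Fishing fleet North's profit: π = q_{North}(349 − 2(q_{North} + q_{West})) − 16q_{North}.
∂π/∂q_{North} = 333 − 4q_{North} − 2q_{West} = 0, so q_{North} = 83.25 − 0.5q_{West}.
For West: ∂π/∂q_{West} = 336 − 7q_{West} − 2q_{North} = 0 ⇒ q_{West} = 48 − (2/7)q_{North}.
Substituting the second reaction function into the first: q_{North} = 83.25 − 0.5(48 − (2/7)q_{North}), which gives (6/7)q_{North} = 59.25 ⇒ q_{North} = 69.125.
Then q_{West} = 48 − (2/7)·69.125 = 28.25.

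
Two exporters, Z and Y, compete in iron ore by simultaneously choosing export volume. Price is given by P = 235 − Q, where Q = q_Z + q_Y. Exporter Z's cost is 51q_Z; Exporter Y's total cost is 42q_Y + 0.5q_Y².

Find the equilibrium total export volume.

112.2

Exporter Z's profit: π = q_Z(235 − (q_Z + q_Y)) − 51q_Z.
∂π/∂q_Z = 184 − 2q_Z − q_Y = 0, so q_Z = 92 − 0.5q_Y.
For Y: ∂π/∂q_Y = 193 − 3q_Y − q_Z = 0 ⇒ q_Y = 193/3 − (1/3)q_Z.
Substituting the second reaction function into the first: q_Z = 92 − 0.5(193/3 − (1/3)q_Z), which gives (5/6)q_Z = 359/6 ⇒ q_Z = 71.8.
Then q_Y = 193/3 − (1/3)·71.8 = 40.4.
Total export volume: 71.8 + 40.4 = 112.2.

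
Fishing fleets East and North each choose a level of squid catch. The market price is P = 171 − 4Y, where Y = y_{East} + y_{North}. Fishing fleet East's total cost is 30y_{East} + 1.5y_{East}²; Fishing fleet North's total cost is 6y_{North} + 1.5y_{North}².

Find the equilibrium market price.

89.4

Fishing fleet East's profit: π = y_{East}(171 − 4(y_{East} + y_{North})) − 30y_{East} − 1.5y_{East}².
∂π/∂y_{East} = 141 − 11y_{East} − 4y_{North} = 0, so y_{East} = 141/11 − (4/11)y_{North}.
By the same steps for North: y_{North} = 15 − (4/11)y_{East}.
Solving the two reaction functions simultaneously: (1 − (−4/11)(−4/11))y_{East} = 141/11 − (4/11)·15, so (105/121)y_{East} = 81/11 and y_{East} = 297/35.
Then y_{North} = 15 − (4/11)·(297/35) = 417/35.
Equilibrium price: P = 171 − 4·20.4 = 89.4.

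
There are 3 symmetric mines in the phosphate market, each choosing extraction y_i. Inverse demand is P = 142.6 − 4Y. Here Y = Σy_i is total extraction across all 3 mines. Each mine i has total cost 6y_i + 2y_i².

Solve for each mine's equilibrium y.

6.83

A representative mine's profit is π_i = y_i(142.6 − 4Y) − 6y_i − 2y_i², with Y = y_i + Σ_{j≠i} y_j.
First-order condition: 136.6 − 12y_i − 4Σ_{j≠i} y_j = 0.
In a symmetric equilibrium every mine chooses the same y, so Σ_{j≠i} y_j = 2y. The condition becomes 136.6 − 20y = 0, giving y = 136.6/20 = 6.83.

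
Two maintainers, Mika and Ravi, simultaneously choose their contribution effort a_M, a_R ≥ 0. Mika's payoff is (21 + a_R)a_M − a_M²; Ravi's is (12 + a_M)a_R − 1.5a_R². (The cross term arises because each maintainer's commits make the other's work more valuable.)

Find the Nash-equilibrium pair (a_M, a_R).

Expanding Mika's payoff: 21a_M + a_Ra_M − a_M².
∂π/∂a_M = 21 + a_R − 2a_M = 0, so a_M = 10.5 + 0.5a_R.
Likewise for Ravi: a_R = 4 + (1/3)a_M.
Plugging a_R into Mika's best response: a_M = 10.5 + 0.5(4 + (1/3)a_M) ⇒ (5/6)a_M = 12.5, so a_M = 15.
Then a_R = 4 + (1/3)·15 = 9.

15, 9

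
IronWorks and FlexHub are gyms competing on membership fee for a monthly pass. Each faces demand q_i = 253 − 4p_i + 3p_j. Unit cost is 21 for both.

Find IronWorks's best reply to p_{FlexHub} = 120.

87.125

IronWorks's profit: π = (p_{IronWorks} − 21)(253 − 4p_{IronWorks} + 3p_{FlexHub}).
∂π/∂p_{IronWorks} = 337 − 8p_{IronWorks} + 3p_{FlexHub} = 0 ⇒ p_{IronWorks} = 42.125 + 0.375p_{FlexHub}.
At p_{FlexHub} = 120: p_{IronWorks} = 42.125 + 0.375·120 = 87.125.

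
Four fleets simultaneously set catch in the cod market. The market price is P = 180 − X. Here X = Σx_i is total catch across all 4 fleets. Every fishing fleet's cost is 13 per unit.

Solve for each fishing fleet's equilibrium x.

A representative fishing fleet's profit is π_i = x_i(180 − X) − 13x_i, with X = x_i + Σ_{j≠i} x_j.
First-order condition: 167 − 2x_i − Σ_{j≠i} x_j = 0.
Imposing symmetry (x_j = x for all j) turns Σ_{j≠i} x_j into 3x, so 167 = 5x and x = 33.4.

33.4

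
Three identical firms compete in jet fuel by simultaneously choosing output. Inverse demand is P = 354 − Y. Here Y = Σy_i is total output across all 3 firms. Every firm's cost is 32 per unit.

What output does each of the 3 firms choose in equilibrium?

A representative firm's profit is π_i = y_i(354 − Y) − 32y_i, with Y = y_i + Σ_{j≠i} y_j.
First-order condition: 322 − 2y_i − Σ_{j≠i} y_j = 0.
With identical firms, set every y_j = y: then 322 − 2y − 2y = 0, i.e. y = 322/4 = 80.5.

80.5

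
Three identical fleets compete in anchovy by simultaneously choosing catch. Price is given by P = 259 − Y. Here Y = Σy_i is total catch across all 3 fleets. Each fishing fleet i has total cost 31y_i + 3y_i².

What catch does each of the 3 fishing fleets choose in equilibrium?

22.8

A representative fishing fleet's profit is π_i = y_i(259 − Y) − 31y_i − 3y_i², with Y = y_i + Σ_{j≠i} y_j.
First-order condition: 228 − 8y_i − Σ_{j≠i} y_j = 0.
In a symmetric equilibrium every fishing fleet chooses the same y, so Σ_{j≠i} y_j = 2y. The condition becomes 228 − 10y = 0, giving y = 228/10 = 22.8.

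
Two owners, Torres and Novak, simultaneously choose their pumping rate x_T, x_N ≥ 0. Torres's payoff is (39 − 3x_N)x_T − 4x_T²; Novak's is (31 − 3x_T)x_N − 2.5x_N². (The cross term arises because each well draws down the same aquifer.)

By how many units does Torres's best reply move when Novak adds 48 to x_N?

-18

Expanding Torres's payoff: 39x_T − 3x_Nx_T − 4x_T².
∂π/∂x_T = 39 − 3x_N − 8x_T = 0, so x_T = 4.875 − 0.375x_N.
The reaction-function slope is −0.375, so a 48-unit rise in x_N moves x_T by −0.375 × 48 = −18. Torres's best response falls — the actions are strategic substitutes.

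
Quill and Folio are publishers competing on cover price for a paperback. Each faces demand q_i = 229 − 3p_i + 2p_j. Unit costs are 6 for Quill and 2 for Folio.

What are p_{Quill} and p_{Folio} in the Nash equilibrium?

Quill's profit: π = (p_{Quill} − 6)(229 − 3p_{Quill} + 2p_{Folio}).
∂π/∂p_{Quill} = 247 − 6p_{Quill} + 2p_{Folio} = 0 ⇒ p_{Quill} = 247/6 + (1/3)p_{Folio}.
Similarly p_{Folio} = 235/6 + (1/3)p_{Quill}.
Solving the two reaction functions simultaneously: (1 − (1/3)(1/3))p_{Quill} = 247/6 + (1/3)·(235/6), so (8/9)p_{Quill} = 488/9 and p_{Quill} = 61.
Then p_{Folio} = 235/6 + (1/3)·61 = 59.5.

61, 59.5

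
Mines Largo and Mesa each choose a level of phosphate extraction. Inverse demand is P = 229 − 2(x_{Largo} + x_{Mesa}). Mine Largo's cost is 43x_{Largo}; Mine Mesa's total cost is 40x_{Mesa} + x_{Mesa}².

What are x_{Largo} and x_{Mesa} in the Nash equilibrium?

Mine Largo's profit: π = x_{Largo}(229 − 2(x_{Largo} + x_{Mesa})) − 43x_{Largo}.
∂π/∂x_{Largo} = 186 − 4x_{Largo} − 2x_{Mesa} = 0, so x_{Largo} = 46.5 − 0.5x_{Mesa}.
For Mesa: ∂π/∂x_{Mesa} = 189 − 6x_{Mesa} − 2x_{Largo} = 0 ⇒ x_{Mesa} = 31.5 − (1/3)x_{Largo}.
Plugging x_{Mesa} into Largo's best response: x_{Largo} = 46.5 − 0.5(31.5 − (1/3)x_{Largo}) ⇒ (5/6)x_{Largo} = 30.75, so x_{Largo} = 36.9.
Then x_{Mesa} = 31.5 − (1/3)·36.9 = 19.2.

36.9, 19.2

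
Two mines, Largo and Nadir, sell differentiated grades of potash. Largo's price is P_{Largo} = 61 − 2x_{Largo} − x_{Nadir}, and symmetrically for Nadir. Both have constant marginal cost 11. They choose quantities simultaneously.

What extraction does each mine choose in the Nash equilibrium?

Mine Largo's profit: π = x_{Largo}(61 − 2x_{Largo} − x_{Nadir}) − 11x_{Largo}.
∂π/∂x_{Largo} = 50 − 4x_{Largo} − x_{Nadir} = 0 ⇒ x_{Largo} = 12.5 − 0.25x_{Nadir}.
The game is symmetric, so in equilibrium x_{Nadir} = x_{Largo}: the reaction function gives 1.25x_{Largo} = 12.5, hence x_{Largo} = 10.

10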